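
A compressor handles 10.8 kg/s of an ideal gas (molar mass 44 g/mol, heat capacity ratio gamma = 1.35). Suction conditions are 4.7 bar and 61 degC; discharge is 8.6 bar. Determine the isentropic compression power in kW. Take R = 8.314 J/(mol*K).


Isentropic work: W = m*(gamma/(gamma-1))*(R*T1/MW)*((P2/P1)^((gamma-1)/gamma) - 1)
T1 = 61 + 273.15 = 334.15 K
Pressure ratio = 8.6 / 4.7 = 1.82979
Exponent = (1.35 - 1)/1.35 = 0.259259
(P2/P1)^exp - 1 = 1.82979^0.259259 - 1 = 0.16958
W = 10.8 * 1.35 / 0.35 * 8.314 * 334.15 / 44 * 0.16958 = 446.0

446.0 kW


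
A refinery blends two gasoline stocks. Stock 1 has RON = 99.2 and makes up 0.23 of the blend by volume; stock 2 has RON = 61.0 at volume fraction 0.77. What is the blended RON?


Linear blending: RON_blend = sum(vi * RONi)
Contribution 1: 0.23 * 99.2 = 22.816
Contribution 2: 0.77 * 61.0 = 46.97
RON_blend = 22.816 + 46.97 = 69.786

69.786


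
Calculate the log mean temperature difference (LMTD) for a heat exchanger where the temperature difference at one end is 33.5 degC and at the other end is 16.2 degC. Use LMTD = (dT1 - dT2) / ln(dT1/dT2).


LMTD = (dT1 - dT2) / ln(dT1/dT2)
= (33.5 - 16.2) / ln(33.5 / 16.2) = 17.3 / 0.726534 = 23.81

23.81 degC


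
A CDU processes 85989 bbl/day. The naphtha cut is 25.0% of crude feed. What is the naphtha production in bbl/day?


Crude throughput = 85989 bbl/day
Fraction yield = 25.0%
yield = throughput * fraction / 100
yield = 85989 * 25.0 / 100 = 21497.25

21497.25 bbl/day


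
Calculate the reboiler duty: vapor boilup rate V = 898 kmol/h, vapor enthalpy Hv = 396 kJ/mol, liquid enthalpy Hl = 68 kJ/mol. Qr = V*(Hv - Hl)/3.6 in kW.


Qr = 898 * (396 - 68) / 3.6 = 898 * 328 / 3.6 = 81820

81820 kW


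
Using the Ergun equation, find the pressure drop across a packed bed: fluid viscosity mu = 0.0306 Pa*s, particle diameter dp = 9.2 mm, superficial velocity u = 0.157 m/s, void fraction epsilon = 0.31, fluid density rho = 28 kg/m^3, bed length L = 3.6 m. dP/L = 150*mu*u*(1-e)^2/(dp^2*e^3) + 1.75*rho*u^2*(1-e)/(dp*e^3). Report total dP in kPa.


dp = 9.2 mm = 0.0092 m
Viscous term = 150*0.0306*0.157*(1-0.31)^2 / (0.0092^2*0.31^3) = 136066
Inertial term = 1.75*28*0.157^2*(1-0.31) / (0.0092*0.31^3) = 3040.69
dP/L = 136066 + 3040.69 = 139107 Pa/m
dP = 139107 * 3.6 / 1000 = 500.8 kPa

500.8 kPa


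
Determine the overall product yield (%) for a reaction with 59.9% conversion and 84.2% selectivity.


Overall yield = conversion (%) * selectivity (%) / 100
Conversion = 59.9%, Selectivity = 84.2%
Y = 59.9 * 84.2 / 100
= 50.4358 %

50.4358 %


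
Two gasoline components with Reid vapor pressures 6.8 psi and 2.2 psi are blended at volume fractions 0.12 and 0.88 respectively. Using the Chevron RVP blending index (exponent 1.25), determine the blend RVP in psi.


Chevron index: RVP_blend = (sum xi*RVPi^1.25)^(1/1.25)
RVP^1.25 terms: 0.12 * 6.8^1.25 + 0.88 * 2.2^1.25 = 3.67552
RVP_blend = 3.67552^(1/1.25) = 2.833

2.833 psi


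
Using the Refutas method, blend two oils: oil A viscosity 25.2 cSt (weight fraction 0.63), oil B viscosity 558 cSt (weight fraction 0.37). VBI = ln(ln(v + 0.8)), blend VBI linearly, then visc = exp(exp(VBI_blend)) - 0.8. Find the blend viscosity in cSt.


Refutas method: VBN_i = 14.534*ln(ln(visc_i + 0.8)) + 10.975, blended linearly by mass fraction; since VBN is linear in VBI_i = ln(ln(visc_i + 0.8)) and the fractions sum to 1, blend VBI directly: visc = exp(exp(VBI_blend)) - 0.8
VBI_1 = ln(ln(25.2 + 0.8)) = 1.18114
VBI_2 = ln(ln(558 + 0.8)) = 1.84464
VBI_blend = 0.63 * 1.18114 + 0.37 * 1.84464 = 1.42664
visc_blend = exp(exp(1.42664)) - 0.8 = 63.57

63.57 cSt


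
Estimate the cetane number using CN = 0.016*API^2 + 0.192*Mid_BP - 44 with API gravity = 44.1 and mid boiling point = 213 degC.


CN = 0.016 * 44.1^2 + 0.192 * 213 - 44
CN = 31.11696 + 40.896 - 44 = 28.01296

28.01296


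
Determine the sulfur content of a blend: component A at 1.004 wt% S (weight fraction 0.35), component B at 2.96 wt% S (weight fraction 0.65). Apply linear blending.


Linear sulfur blending: S_blend = x1*S1 + x2*S2
Contribution 1: 0.35 * 1.004 = 0.3514 wt%
Contribution 2: 0.65 * 2.96 = 1.924 wt%
S_blend = 0.3514 + 1.924 = 2.2754

2.2754 wt%


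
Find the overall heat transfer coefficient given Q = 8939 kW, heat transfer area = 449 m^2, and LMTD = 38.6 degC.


From Q = U*A*LMTD, U = Q / (A * LMTD)
U = 8939 / (449 * 38.6) = 8939 / 17331.4 = 0.5158

0.5158 kW/(m^2*K)


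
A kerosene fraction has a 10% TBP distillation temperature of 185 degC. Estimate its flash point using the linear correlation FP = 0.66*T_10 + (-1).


FP = 0.66 * 185 + (-1) = 121.1

121.1 degC


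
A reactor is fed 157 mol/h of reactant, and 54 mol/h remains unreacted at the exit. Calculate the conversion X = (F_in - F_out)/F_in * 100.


X = (F_in - F_out) / F_in * 100
Moles reacted = 157 - 54 = 103
X = 103 / 157 * 100
= 0.6561 * 100
= 65.61 %

65.61 %


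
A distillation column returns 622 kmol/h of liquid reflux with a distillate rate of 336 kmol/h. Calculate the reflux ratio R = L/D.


Reflux ratio definition: R = L / D (liquid returned / distillate withdrawn)
L = 622 kmol/h, D = 336 kmol/h
R = 622 / 336 = 1.851

1.851


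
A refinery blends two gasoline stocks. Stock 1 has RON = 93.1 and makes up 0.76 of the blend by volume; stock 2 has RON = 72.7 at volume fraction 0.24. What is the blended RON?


Linear blending: RON_blend = sum(vi * RONi)
Contribution 1: 0.76 * 93.1 = 70.756
Contribution 2: 0.24 * 72.7 = 17.448
RON_blend = 70.756 + 17.448 = 88.204

88.204


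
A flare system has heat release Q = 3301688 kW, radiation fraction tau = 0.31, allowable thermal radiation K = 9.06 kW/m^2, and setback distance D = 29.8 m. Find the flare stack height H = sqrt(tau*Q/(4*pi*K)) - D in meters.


tau*Q/(4*pi*K) = 0.31 * 3301688 / (4 * pi * 9.06) = 8990
sqrt(8990) = 94.8156
H = 94.8156 - 29.8 = 65.02

65.02 m


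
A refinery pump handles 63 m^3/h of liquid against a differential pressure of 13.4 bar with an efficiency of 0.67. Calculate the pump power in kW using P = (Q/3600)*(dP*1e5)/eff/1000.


Q = 63 / 3600 = 0.0175 m^3/s
P = 0.0175 * (13.4 * 1e5) / 0.67 / 1000 = 35.00

35.00 kW


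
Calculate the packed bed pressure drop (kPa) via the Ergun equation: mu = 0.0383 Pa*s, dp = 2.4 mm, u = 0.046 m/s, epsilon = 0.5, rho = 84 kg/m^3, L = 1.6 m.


dp = 2.4 mm = 0.0024 m
Viscous term = 150*0.0383*0.046*(1-0.5)^2 / (0.0024^2*0.5^3) = 91760.4
Inertial term = 1.75*84*0.046^2*(1-0.5) / (0.0024*0.5^3) = 518.42
dP/L = 91760.4 + 518.42 = 92278.8 Pa/m
dP = 92278.8 * 1.6 / 1000 = 147.6 kPa

147.6 kPa


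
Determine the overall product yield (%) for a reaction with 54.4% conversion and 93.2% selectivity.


Overall yield = conversion (%) * selectivity (%) / 100
Conversion = 54.4%, Selectivity = 93.2%
Y = 54.4 * 93.2 / 100
= 50.7008 %

50.7008 %


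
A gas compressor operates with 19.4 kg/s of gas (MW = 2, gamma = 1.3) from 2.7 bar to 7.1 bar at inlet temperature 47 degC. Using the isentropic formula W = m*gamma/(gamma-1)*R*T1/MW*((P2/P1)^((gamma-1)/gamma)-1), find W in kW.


Isentropic work: W = m*(gamma/(gamma-1))*(R*T1/MW)*((P2/P1)^((gamma-1)/gamma) - 1)
T1 = 47 + 273.15 = 320.15 K
Pressure ratio = 7.1 / 2.7 = 2.62963
Exponent = (1.3 - 1)/1.3 = 0.230769
(P2/P1)^exp - 1 = 2.62963^0.230769 - 1 = 0.249967
W = 19.4 * 1.3 / 0.3 * 8.314 * 320.15 / 2 * 0.249967 = 27970

27970 kW


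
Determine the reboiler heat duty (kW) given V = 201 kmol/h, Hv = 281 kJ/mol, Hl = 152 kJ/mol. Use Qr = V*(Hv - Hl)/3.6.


Qr = 201 * (281 - 152) / 3.6 = 201 * 129 / 3.6 = 7202

7202 kW


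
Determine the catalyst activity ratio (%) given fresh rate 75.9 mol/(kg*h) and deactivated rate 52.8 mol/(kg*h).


Activity (%) = (rate_used / rate_fresh) * 100
rate_used = 52.8, rate_fresh = 75.9
= (52.8 / 75.9) * 100
= 0.6957 * 100 = 69.57

69.57 %


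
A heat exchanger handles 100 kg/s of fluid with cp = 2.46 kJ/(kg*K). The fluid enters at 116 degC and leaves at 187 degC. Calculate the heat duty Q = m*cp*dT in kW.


Q = m_dot * cp * delta_T
delta_T = 187 - 116 = 71 K
Q = 100 * 2.46 * 71
= 246 * 71
= 17466 kW

17466 kW


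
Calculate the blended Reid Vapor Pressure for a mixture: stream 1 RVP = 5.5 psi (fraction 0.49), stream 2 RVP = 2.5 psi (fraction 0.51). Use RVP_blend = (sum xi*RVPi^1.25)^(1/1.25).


Chevron index: RVP_blend = (sum xi*RVPi^1.25)^(1/1.25)
RVP^1.25 terms: 0.49 * 5.5^1.25 + 0.51 * 2.5^1.25 = 5.73037
RVP_blend = 5.73037^(1/1.25) = 4.042

4.042 psi


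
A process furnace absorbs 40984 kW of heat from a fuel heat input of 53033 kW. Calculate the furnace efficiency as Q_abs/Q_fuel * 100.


Furnace efficiency = Q_absorbed / Q_fuel * 100
= 40984 / 53033 * 100 = 77.28

77.28 %


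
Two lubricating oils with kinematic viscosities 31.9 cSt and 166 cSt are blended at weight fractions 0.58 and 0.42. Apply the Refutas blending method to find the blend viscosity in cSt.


Refutas method: VBN_i = 14.534*ln(ln(visc_i + 0.8)) + 10.975, blended linearly by mass fraction; since VBN is linear in VBI_i = ln(ln(visc_i + 0.8)) and the fractions sum to 1, blend VBI directly: visc = exp(exp(VBI_blend)) - 0.8
VBI_1 = ln(ln(31.9 + 0.8)) = 1.24915
VBI_2 = ln(ln(166 + 0.8)) = 1.63253
VBI_blend = 0.58 * 1.24915 + 0.42 * 1.63253 = 1.41017
visc_blend = exp(exp(1.41017)) - 0.8 = 59.34

59.34 cSt


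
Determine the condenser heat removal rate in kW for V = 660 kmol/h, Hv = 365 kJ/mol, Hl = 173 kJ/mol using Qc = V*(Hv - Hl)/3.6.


Qc = 660 * (365 - 173) / 3.6 = 660 * 192 / 3.6 = 35200

35200 kW


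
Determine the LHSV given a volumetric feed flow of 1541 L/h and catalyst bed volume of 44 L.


LHSV = volumetric feed rate / catalyst volume
= 1541 L/h / 44 L
= 35.02 h^-1

35.02 h^-1


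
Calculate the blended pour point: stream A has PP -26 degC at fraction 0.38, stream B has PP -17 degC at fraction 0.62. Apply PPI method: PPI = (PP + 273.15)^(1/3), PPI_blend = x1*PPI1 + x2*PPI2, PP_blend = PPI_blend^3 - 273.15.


PPI_1 = (-26 + 273.15)^(1/3) = 6.275575
PPI_2 = (-17 + 273.15)^(1/3) = 6.350844
PPI_blend = 0.38 * 6.275575 + 0.62 * 6.350844 = 6.322242
PP_blend = 6.322242^3 - 273.15 = 252.7047 - 273.15 = -20.45

-20.45 degC


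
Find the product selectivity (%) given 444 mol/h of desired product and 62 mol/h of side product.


Selectivity = desired / (desired + undesired) * 100
Total products = 444 + 62 = 506 mol/h
S = 444 / 506 * 100
= 0.8775 * 100
= 87.75 %

87.75 %


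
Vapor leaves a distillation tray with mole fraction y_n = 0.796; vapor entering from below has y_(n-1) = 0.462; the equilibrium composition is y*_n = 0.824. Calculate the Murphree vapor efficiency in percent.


Murphree vapor efficiency: EMV = (y_n - y_(n-1)) / (y*_n - y_(n-1)) * 100
EMV = (0.796 - 0.462) / (0.824 - 0.462) * 100 = 0.334 / 0.362 * 100 = 92.27

92.27 %


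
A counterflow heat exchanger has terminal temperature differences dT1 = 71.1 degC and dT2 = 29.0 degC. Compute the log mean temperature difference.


LMTD = (dT1 - dT2) / ln(dT1/dT2)
= (71.1 - 29.0) / ln(71.1 / 29.0) = 42.1 / 0.896792 = 46.95

46.95 degC


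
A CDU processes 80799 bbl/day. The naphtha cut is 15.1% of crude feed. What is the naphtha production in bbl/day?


Crude throughput = 80799 bbl/day
Fraction yield = 15.1%
yield = throughput * fraction / 100
yield = 80799 * 15.1 / 100 = 12200.649

12200.649 bbl/day


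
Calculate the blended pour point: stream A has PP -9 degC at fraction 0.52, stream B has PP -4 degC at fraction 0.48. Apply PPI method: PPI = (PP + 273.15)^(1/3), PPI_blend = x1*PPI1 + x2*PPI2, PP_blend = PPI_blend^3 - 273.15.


PPI_1 = (-9 + 273.15)^(1/3) = 6.416283
PPI_2 = (-4 + 273.15)^(1/3) = 6.456514
PPI_blend = 0.52 * 6.416283 + 0.48 * 6.456514 = 6.435594
PP_blend = 6.435594^3 - 273.15 = 266.5422 - 273.15 = -6.61

-6.61 degC


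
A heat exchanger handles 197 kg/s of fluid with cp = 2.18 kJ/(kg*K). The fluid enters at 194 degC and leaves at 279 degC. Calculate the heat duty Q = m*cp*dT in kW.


Q = m_dot * cp * delta_T
delta_T = 279 - 194 = 85 K
Q = 197 * 2.18 * 85
= 429.46 * 85
= 36504.1 kW

36504.1 kW


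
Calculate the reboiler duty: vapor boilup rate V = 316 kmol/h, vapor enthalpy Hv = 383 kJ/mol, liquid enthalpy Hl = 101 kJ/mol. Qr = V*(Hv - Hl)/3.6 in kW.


Qr = 316 * (383 - 101) / 3.6 = 316 * 282 / 3.6 = 24750

24750 kW


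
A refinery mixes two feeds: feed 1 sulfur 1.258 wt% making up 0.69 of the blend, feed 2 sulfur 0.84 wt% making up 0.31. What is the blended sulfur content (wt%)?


Linear sulfur blending: S_blend = x1*S1 + x2*S2
Contribution 1: 0.69 * 1.258 = 0.86802 wt%
Contribution 2: 0.31 * 0.84 = 0.2604 wt%
S_blend = 0.86802 + 0.2604 = 1.12842

1.12842 wt%


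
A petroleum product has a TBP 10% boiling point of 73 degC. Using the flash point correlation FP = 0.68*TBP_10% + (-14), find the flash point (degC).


FP = 0.68 * 73 + (-14) = 35.64

35.64 degC


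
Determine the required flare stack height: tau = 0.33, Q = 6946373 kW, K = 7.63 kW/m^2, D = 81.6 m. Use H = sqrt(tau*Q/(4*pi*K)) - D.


tau*Q/(4*pi*K) = 0.33 * 6946373 / (4 * pi * 7.63) = 23907.7
sqrt(23907.7) = 154.621
H = 154.621 - 81.6 = 73.02

73.02 m


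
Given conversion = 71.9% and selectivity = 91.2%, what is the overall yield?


Overall yield = conversion (%) * selectivity (%) / 100
Conversion = 71.9%, Selectivity = 91.2%
Y = 71.9 * 91.2 / 100
= 65.5728 %

65.5728 %


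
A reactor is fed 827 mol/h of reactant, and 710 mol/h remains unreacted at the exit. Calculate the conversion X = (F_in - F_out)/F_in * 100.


X = (F_in - F_out) / F_in * 100
Moles reacted = 827 - 710 = 117
X = 117 / 827 * 100
= 0.1415 * 100
= 14.15 %

14.15 %


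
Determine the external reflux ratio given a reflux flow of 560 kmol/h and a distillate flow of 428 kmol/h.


Reflux ratio definition: R = L / D (liquid returned / distillate withdrawn)
L = 560 kmol/h, D = 428 kmol/h
R = 560 / 428 = 1.308

1.308


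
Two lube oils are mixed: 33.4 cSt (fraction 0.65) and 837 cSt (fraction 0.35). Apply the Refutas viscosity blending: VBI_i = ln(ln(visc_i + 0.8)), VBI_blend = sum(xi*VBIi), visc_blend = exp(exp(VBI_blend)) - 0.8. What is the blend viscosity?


Refutas method: VBN_i = 14.534*ln(ln(visc_i + 0.8)) + 10.975, blended linearly by mass fraction; since VBN is linear in VBI_i = ln(ln(visc_i + 0.8)) and the fractions sum to 1, blend VBI directly: visc = exp(exp(VBI_blend)) - 0.8
VBI_1 = ln(ln(33.4 + 0.8)) = 1.26193
VBI_2 = ln(ln(837 + 0.8)) = 1.90669
VBI_blend = 0.65 * 1.26193 + 0.35 * 1.90669 = 1.4876
visc_blend = exp(exp(1.4876)) - 0.8 = 82.83

82.83 cSt


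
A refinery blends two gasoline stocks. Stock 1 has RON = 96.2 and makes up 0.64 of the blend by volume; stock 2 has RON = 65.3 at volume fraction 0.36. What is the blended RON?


Linear blending: RON_blend = sum(vi * RONi)
Contribution 1: 0.64 * 96.2 = 61.568
Contribution 2: 0.36 * 65.3 = 23.508
RON_blend = 61.568 + 23.508 = 85.076

85.076


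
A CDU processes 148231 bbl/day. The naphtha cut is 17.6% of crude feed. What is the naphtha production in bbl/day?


Crude throughput = 148231 bbl/day
Fraction yield = 17.6%
yield = throughput * fraction / 100
yield = 148231 * 17.6 / 100 = 26088.656

26088.656 bbl/day


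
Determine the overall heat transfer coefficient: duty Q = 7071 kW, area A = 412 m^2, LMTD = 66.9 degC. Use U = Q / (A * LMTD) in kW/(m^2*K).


From Q = U*A*LMTD, U = Q / (A * LMTD)
U = 7071 / (412 * 66.9) = 7071 / 27562.8 = 0.2565

0.2565 kW/(m^2*K)


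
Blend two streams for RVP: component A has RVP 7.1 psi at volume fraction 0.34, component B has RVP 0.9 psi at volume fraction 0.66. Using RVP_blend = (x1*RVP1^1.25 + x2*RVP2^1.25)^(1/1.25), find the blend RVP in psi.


Chevron index: RVP_blend = (sum xi*RVPi^1.25)^(1/1.25)
RVP^1.25 terms: 0.34 * 7.1^1.25 + 0.66 * 0.9^1.25 = 4.51906
RVP_blend = 4.51906^(1/1.25) = 3.342

3.342 psi


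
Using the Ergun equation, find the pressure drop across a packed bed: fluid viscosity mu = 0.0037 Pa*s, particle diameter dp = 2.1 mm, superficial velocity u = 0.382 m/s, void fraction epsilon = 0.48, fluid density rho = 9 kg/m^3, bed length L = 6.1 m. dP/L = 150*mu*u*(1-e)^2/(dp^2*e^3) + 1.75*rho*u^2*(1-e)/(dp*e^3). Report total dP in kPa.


dp = 2.1 mm = 0.0021 m
Viscous term = 150*0.0037*0.382*(1-0.48)^2 / (0.0021^2*0.48^3) = 117544
Inertial term = 1.75*9*0.382^2*(1-0.48) / (0.0021*0.48^3) = 5145.97
dP/L = 117544 + 5145.97 = 122690 Pa/m
dP = 122690 * 6.1 / 1000 = 748.4 kPa

748.4 kPa


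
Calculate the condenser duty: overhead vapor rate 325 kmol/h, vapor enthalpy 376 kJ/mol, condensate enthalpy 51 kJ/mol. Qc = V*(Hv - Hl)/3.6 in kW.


Qc = 325 * (376 - 51) / 3.6 = 325 * 325 / 3.6 = 29340

29340 kW


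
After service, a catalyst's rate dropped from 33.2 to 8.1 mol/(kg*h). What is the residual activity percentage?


Activity (%) = (rate_used / rate_fresh) * 100
rate_used = 8.1, rate_fresh = 33.2
= (8.1 / 33.2) * 100
= 0.2440 * 100 = 24.40

24.40 %


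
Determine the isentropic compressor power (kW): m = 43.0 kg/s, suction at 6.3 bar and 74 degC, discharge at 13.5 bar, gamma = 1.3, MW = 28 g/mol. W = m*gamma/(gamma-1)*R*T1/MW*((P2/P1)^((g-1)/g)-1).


Isentropic work: W = m*(gamma/(gamma-1))*(R*T1/MW)*((P2/P1)^((gamma-1)/gamma) - 1)
T1 = 74 + 273.15 = 347.15 K
Pressure ratio = 13.5 / 6.3 = 2.14286
Exponent = (1.3 - 1)/1.3 = 0.230769
(P2/P1)^exp - 1 = 2.14286^0.230769 - 1 = 0.192293
W = 43.0 * 1.3 / 0.3 * 8.314 * 347.15 / 28 * 0.192293 = 3693

3693 kW


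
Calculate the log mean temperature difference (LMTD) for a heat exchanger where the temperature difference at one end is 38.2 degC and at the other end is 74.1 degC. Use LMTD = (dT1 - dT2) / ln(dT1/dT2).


LMTD = (dT1 - dT2) / ln(dT1/dT2)
= (38.2 - 74.1) / ln(38.2 / 74.1) = -35.9 / -0.66258 = 54.18

54.18 degC


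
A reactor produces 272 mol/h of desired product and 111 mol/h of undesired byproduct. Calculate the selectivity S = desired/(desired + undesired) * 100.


Selectivity = desired / (desired + undesired) * 100
Total products = 272 + 111 = 383 mol/h
S = 272 / 383 * 100
= 0.7102 * 100
= 71.02 %

71.02 %


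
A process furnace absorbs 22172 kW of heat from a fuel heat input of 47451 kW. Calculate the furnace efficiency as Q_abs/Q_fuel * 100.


Furnace efficiency = Q_absorbed / Q_fuel * 100
= 22172 / 47451 * 100 = 46.73

46.73 %


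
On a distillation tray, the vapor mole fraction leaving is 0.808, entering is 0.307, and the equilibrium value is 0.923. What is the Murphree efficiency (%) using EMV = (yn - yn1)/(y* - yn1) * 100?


Murphree vapor efficiency: EMV = (y_n - y_(n-1)) / (y*_n - y_(n-1)) * 100
EMV = (0.808 - 0.307) / (0.923 - 0.307) * 100 = 0.501 / 0.616 * 100 = 81.33

81.33 %


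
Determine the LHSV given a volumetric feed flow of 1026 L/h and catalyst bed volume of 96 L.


LHSV = volumetric feed rate / catalyst volume
= 1026 L/h / 96 L
= 10.69 h^-1

10.69 h^-1


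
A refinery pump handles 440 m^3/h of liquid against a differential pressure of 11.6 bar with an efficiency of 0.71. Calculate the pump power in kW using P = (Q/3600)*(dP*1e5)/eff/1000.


Q = 440 / 3600 = 0.122222 m^3/s
P = 0.122222 * (11.6 * 1e5) / 0.71 / 1000 = 199.7

199.7 kW


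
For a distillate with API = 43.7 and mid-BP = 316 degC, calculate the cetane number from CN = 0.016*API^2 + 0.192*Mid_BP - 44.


CN = 0.016 * 43.7^2 + 0.192 * 316 - 44
CN = 30.55504 + 60.672 - 44 = 47.22704

47.22704


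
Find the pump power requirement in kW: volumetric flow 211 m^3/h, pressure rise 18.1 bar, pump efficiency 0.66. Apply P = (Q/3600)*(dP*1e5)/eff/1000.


Q = 211 / 3600 = 0.0586111 m^3/s
P = 0.0586111 * (18.1 * 1e5) / 0.66 / 1000 = 160.7

160.7 kW


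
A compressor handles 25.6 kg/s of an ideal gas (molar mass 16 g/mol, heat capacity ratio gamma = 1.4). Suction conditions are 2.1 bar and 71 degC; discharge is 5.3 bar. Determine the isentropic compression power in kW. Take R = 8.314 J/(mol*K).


Isentropic work: W = m*(gamma/(gamma-1))*(R*T1/MW)*((P2/P1)^((gamma-1)/gamma) - 1)
T1 = 71 + 273.15 = 344.15 K
Pressure ratio = 5.3 / 2.1 = 2.52381
Exponent = (1.4 - 1)/1.4 = 0.285714
(P2/P1)^exp - 1 = 2.52381^0.285714 - 1 = 0.302786
W = 25.6 * 1.4 / 0.4 * 8.314 * 344.15 / 16 * 0.302786 = 4852

4852 kW


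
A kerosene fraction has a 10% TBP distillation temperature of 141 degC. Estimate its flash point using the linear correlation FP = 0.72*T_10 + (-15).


FP = 0.72 * 141 + (-15) = 86.52

86.52 degC


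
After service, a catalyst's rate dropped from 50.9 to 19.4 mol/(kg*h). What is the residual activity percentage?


Activity (%) = (rate_used / rate_fresh) * 100
rate_used = 19.4, rate_fresh = 50.9
= (19.4 / 50.9) * 100
= 0.3811 * 100 = 38.11

38.11 %


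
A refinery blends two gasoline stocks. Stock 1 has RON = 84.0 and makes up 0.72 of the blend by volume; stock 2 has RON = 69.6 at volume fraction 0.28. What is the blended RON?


Linear blending: RON_blend = sum(vi * RONi)
Contribution 1: 0.72 * 84.0 = 60.48
Contribution 2: 0.28 * 69.6 = 19.488
RON_blend = 60.48 + 19.488 = 79.968

79.968


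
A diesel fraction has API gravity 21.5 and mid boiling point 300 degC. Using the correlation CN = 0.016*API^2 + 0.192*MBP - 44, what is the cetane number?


CN = 0.016 * 21.5^2 + 0.192 * 300 - 44
CN = 7.396 + 57.6 - 44 = 20.996

20.996


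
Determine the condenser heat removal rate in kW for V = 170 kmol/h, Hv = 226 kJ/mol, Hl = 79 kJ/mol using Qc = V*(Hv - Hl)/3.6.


Qc = 170 * (226 - 79) / 3.6 = 170 * 147 / 3.6 = 6942

6942 kW


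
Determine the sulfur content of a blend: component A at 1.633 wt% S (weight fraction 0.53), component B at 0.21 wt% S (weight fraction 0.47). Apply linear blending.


Linear sulfur blending: S_blend = x1*S1 + x2*S2
Contribution 1: 0.53 * 1.633 = 0.86549 wt%
Contribution 2: 0.47 * 0.21 = 0.0987 wt%
S_blend = 0.86549 + 0.0987 = 0.96419

0.96419 wt%


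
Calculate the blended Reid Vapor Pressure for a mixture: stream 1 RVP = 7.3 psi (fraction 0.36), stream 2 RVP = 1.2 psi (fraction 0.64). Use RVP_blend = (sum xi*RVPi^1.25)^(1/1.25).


Chevron index: RVP_blend = (sum xi*RVPi^1.25)^(1/1.25)
RVP^1.25 terms: 0.36 * 7.3^1.25 + 0.64 * 1.2^1.25 = 5.12354
RVP_blend = 5.12354^(1/1.25) = 3.695

3.695 psi


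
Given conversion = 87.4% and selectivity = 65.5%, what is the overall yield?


Overall yield = conversion (%) * selectivity (%) / 100
Conversion = 87.4%, Selectivity = 65.5%
Y = 87.4 * 65.5 / 100
= 57.247 %

57.247 %


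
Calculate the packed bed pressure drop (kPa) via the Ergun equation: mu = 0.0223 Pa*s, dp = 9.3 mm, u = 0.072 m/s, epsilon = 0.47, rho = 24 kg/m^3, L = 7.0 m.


dp = 9.3 mm = 0.0093 m
Viscous term = 150*0.0223*0.072*(1-0.47)^2 / (0.0093^2*0.47^3) = 7533.92
Inertial term = 1.75*24*0.072^2*(1-0.47) / (0.0093*0.47^3) = 119.513
dP/L = 7533.92 + 119.513 = 7653.43 Pa/m
dP = 7653.43 * 7.0 / 1000 = 53.57 kPa

53.57 kPa


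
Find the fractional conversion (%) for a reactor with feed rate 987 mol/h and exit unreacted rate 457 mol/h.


X = (F_in - F_out) / F_in * 100
Moles reacted = 987 - 457 = 530
X = 530 / 987 * 100
= 0.5370 * 100
= 53.70 %

53.70 %


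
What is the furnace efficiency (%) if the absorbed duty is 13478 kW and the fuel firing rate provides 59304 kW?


Furnace efficiency = Q_absorbed / Q_fuel * 100
= 13478 / 59304 * 100 = 22.73

22.73 %


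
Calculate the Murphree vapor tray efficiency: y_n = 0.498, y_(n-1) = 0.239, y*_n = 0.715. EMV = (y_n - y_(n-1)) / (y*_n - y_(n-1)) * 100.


Murphree vapor efficiency: EMV = (y_n - y_(n-1)) / (y*_n - y_(n-1)) * 100
EMV = (0.498 - 0.239) / (0.715 - 0.239) * 100 = 0.259 / 0.476 * 100 = 54.41

54.41 %


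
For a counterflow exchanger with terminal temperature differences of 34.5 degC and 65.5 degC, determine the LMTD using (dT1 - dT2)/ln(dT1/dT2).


LMTD = (dT1 - dT2) / ln(dT1/dT2)
= (34.5 - 65.5) / ln(34.5 / 65.5) = -31 / -0.641091 = 48.36

48.36 degC


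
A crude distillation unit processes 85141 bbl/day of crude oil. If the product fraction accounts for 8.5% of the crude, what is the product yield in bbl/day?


Crude throughput = 85141 bbl/day
Fraction yield = 8.5%
yield = throughput * fraction / 100
yield = 85141 * 8.5 / 100 = 7236.985

7236.985 bbl/day


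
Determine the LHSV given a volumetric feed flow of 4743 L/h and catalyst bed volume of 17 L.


LHSV = volumetric feed rate / catalyst volume
= 4743 L/h / 17 L
= 279.0 h^-1

279.0 h^-1


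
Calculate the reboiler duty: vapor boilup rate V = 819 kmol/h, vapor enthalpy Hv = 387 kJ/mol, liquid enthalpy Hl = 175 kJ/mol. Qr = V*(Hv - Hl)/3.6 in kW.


Qr = 819 * (387 - 175) / 3.6 = 819 * 212 / 3.6 = 48230

48230 kW


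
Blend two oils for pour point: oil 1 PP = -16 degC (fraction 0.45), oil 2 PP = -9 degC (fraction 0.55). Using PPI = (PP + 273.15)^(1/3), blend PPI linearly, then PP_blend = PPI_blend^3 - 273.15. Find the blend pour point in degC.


PPI_1 = (-16 + 273.15)^(1/3) = 6.359098
PPI_2 = (-9 + 273.15)^(1/3) = 6.416283
PPI_blend = 0.45 * 6.359098 + 0.55 * 6.416283 = 6.39055
PP_blend = 6.39055^3 - 273.15 = 260.9845 - 273.15 = -12.17

-12.17 degC


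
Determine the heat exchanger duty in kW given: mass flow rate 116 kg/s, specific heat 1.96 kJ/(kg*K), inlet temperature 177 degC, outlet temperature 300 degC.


Q = m_dot * cp * delta_T
delta_T = 300 - 177 = 123 K
Q = 116 * 1.96 * 123
= 227.36 * 123
= 27965.28 kW

27965.28 kW


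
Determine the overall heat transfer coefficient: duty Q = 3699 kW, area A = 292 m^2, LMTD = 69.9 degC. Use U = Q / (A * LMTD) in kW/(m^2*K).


From Q = U*A*LMTD, U = Q / (A * LMTD)
U = 3699 / (292 * 69.9) = 3699 / 20410.8 = 0.1812

0.1812 kW/(m^2*K)


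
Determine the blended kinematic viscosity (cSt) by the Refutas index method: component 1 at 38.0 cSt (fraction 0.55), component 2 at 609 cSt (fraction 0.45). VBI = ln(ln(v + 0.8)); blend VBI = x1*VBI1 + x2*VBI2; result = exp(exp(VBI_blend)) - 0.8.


Refutas method: VBN_i = 14.534*ln(ln(visc_i + 0.8)) + 10.975, blended linearly by mass fraction; since VBN is linear in VBI_i = ln(ln(visc_i + 0.8)) and the fractions sum to 1, blend VBI directly: visc = exp(exp(VBI_blend)) - 0.8
VBI_1 = ln(ln(38.0 + 0.8)) = 1.29703
VBI_2 = ln(ln(609 + 0.8)) = 1.85835
VBI_blend = 0.55 * 1.29703 + 0.45 * 1.85835 = 1.54962
visc_blend = exp(exp(1.54962)) - 0.8 = 110.2

110.2 cSt


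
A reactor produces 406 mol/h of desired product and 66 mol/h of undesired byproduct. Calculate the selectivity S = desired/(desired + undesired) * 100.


Selectivity = desired / (desired + undesired) * 100
Total products = 406 + 66 = 472 mol/h
S = 406 / 472 * 100
= 0.8602 * 100
= 86.02 %

86.02 %


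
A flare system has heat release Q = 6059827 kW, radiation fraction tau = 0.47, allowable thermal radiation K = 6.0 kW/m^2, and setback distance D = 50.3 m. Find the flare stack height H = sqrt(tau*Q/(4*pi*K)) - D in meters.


tau*Q/(4*pi*K) = 0.47 * 6059827 / (4 * pi * 6.0) = 37774.3
sqrt(37774.3) = 194.356
H = 194.356 - 50.3 = 144.1

144.1 m


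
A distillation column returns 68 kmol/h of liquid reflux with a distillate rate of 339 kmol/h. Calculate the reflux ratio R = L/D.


Reflux ratio definition: R = L / D (liquid returned / distillate withdrawn)
L = 68 kmol/h, D = 339 kmol/h
R = 68 / 339 = 0.2006

0.2006


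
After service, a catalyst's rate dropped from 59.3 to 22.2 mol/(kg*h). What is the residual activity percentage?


Activity (%) = (rate_used / rate_fresh) * 100
rate_used = 22.2, rate_fresh = 59.3
= (22.2 / 59.3) * 100
= 0.3744 * 100 = 37.44

37.44 %


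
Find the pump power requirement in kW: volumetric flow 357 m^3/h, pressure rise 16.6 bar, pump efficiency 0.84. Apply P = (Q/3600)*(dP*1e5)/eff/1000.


Q = 357 / 3600 = 0.0991667 m^3/s
P = 0.0991667 * (16.6 * 1e5) / 0.84 / 1000 = 196.0

196.0 kW


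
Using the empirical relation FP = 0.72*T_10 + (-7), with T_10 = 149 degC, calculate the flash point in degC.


FP = 0.72 * 149 + (-7) = 100.28

100.28 degC


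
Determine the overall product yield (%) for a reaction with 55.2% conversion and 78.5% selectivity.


Overall yield = conversion (%) * selectivity (%) / 100
Conversion = 55.2%, Selectivity = 78.5%
Y = 55.2 * 78.5 / 100
= 43.332 %

43.332 %


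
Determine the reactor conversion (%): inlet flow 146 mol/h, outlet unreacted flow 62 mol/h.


X = (F_in - F_out) / F_in * 100
Moles reacted = 146 - 62 = 84
X = 84 / 146 * 100
= 0.5753 * 100
= 57.53 %

57.53 %


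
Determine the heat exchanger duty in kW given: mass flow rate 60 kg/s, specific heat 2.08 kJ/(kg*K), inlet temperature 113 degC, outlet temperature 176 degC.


Q = m_dot * cp * delta_T
delta_T = 176 - 113 = 63 K
Q = 60 * 2.08 * 63
= 124.8 * 63
= 7862.4 kW

7862.4 kW


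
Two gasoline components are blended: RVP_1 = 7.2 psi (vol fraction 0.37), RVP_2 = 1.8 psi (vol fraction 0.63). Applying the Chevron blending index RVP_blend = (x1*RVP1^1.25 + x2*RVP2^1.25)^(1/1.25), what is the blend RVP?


Chevron index: RVP_blend = (sum xi*RVPi^1.25)^(1/1.25)
RVP^1.25 terms: 0.37 * 7.2^1.25 + 0.63 * 1.8^1.25 = 5.67733
RVP_blend = 5.67733^(1/1.25) = 4.012

4.012 psi


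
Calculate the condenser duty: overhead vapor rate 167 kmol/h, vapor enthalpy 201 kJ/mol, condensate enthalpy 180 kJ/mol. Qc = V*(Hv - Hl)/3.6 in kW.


Qc = 167 * (201 - 180) / 3.6 = 167 * 21 / 3.6 = 974.2

974.2 kW


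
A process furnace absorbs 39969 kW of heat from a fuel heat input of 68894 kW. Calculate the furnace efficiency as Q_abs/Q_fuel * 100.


Furnace efficiency = Q_absorbed / Q_fuel * 100
= 39969 / 68894 * 100 = 58.02

58.02 %


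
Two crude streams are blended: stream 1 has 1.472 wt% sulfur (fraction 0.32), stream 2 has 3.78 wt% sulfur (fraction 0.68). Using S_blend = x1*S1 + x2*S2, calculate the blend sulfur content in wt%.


Linear sulfur blending: S_blend = x1*S1 + x2*S2
Contribution 1: 0.32 * 1.472 = 0.47104 wt%
Contribution 2: 0.68 * 3.78 = 2.5704 wt%
S_blend = 0.47104 + 2.5704 = 3.04144

3.04144 wt%


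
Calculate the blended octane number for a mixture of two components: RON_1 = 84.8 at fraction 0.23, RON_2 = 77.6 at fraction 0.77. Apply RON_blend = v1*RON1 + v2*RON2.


Linear blending: RON_blend = sum(vi * RONi)
Contribution 1: 0.23 * 84.8 = 19.504
Contribution 2: 0.77 * 77.6 = 59.752
RON_blend = 19.504 + 59.752 = 79.256

79.256


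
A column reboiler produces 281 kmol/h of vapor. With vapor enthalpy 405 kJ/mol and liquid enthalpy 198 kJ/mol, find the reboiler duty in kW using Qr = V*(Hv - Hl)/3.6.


Qr = 281 * (405 - 198) / 3.6 = 281 * 207 / 3.6 = 16160

16160 kW


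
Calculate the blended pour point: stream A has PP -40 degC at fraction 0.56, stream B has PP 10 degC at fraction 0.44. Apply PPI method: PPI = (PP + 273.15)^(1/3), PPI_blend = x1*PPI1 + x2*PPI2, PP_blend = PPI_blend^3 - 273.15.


PPI_1 = (-40 + 273.15)^(1/3) = 6.15477
PPI_2 = (10 + 273.15)^(1/3) = 6.566574
PPI_blend = 0.56 * 6.15477 + 0.44 * 6.566574 = 6.335964
PP_blend = 6.335964^3 - 273.15 = 254.3537 - 273.15 = -18.8

-18.8 degC


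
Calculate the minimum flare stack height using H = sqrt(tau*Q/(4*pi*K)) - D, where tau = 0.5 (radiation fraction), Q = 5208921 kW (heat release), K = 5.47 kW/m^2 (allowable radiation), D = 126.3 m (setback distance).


tau*Q/(4*pi*K) = 0.5 * 5208921 / (4 * pi * 5.47) = 37889.6
sqrt(37889.6) = 194.653
H = 194.653 - 126.3 = 68.35

68.35 m


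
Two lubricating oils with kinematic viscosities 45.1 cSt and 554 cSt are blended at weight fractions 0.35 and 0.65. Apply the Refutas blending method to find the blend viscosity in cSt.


Refutas method: VBN_i = 14.534*ln(ln(visc_i + 0.8)) + 10.975, blended linearly by mass fraction; since VBN is linear in VBI_i = ln(ln(visc_i + 0.8)) and the fractions sum to 1, blend VBI directly: visc = exp(exp(VBI_blend)) - 0.8
VBI_1 = ln(ln(45.1 + 0.8)) = 1.34194
VBI_2 = ln(ln(554 + 0.8)) = 1.8435
VBI_blend = 0.35 * 1.34194 + 0.65 * 1.8435 = 1.66795
visc_blend = exp(exp(1.66795)) - 0.8 = 199.8

199.8 cSt


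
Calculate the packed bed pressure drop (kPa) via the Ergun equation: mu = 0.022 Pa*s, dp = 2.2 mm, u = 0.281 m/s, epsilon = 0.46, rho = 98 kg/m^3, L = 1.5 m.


dp = 2.2 mm = 0.0022 m
Viscous term = 150*0.022*0.281*(1-0.46)^2 / (0.0022^2*0.46^3) = 573970
Inertial term = 1.75*98*0.281^2*(1-0.46) / (0.0022*0.46^3) = 34148.7
dP/L = 573970 + 34148.7 = 608119 Pa/m
dP = 608119 * 1.5 / 1000 = 912.2 kPa

912.2 kPa


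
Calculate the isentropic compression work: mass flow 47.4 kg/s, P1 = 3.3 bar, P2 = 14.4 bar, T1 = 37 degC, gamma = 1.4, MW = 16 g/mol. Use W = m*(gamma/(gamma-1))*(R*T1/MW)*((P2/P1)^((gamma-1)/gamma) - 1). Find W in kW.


Isentropic work: W = m*(gamma/(gamma-1))*(R*T1/MW)*((P2/P1)^((gamma-1)/gamma) - 1)
T1 = 37 + 273.15 = 310.15 K
Pressure ratio = 14.4 / 3.3 = 4.36364
Exponent = (1.4 - 1)/1.4 = 0.285714
(P2/P1)^exp - 1 = 4.36364^0.285714 - 1 = 0.523399
W = 47.4 * 1.4 / 0.4 * 8.314 * 310.15 / 16 * 0.523399 = 13990

13990 kW


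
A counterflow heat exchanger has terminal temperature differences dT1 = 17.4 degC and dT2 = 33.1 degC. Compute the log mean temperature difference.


LMTD = (dT1 - dT2) / ln(dT1/dT2)
= (17.4 - 33.1) / ln(17.4 / 33.1) = -15.7 / -0.643063 = 24.41

24.41 degC


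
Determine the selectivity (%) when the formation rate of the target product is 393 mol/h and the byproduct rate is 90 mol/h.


Selectivity = desired / (desired + undesired) * 100
Total products = 393 + 90 = 483 mol/h
S = 393 / 483 * 100
= 0.8137 * 100
= 81.37 %

81.37 %


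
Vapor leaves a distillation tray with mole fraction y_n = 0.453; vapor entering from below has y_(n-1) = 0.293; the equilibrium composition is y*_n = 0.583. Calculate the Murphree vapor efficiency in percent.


Murphree vapor efficiency: EMV = (y_n - y_(n-1)) / (y*_n - y_(n-1)) * 100
EMV = (0.453 - 0.293) / (0.583 - 0.293) * 100 = 0.16 / 0.29 * 100 = 55.17

55.17 %


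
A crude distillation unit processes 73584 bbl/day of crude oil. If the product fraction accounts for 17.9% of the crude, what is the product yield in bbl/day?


Crude throughput = 73584 bbl/day
Fraction yield = 17.9%
yield = throughput * fraction / 100
yield = 73584 * 17.9 / 100 = 13171.536

13171.536 bbl/day


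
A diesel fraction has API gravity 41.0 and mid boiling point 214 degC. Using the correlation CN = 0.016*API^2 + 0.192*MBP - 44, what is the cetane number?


CN = 0.016 * 41.0^2 + 0.192 * 214 - 44
CN = 26.896 + 41.088 - 44 = 23.984

23.984


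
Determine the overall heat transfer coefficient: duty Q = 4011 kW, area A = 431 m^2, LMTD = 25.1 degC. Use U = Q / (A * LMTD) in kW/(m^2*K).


From Q = U*A*LMTD, U = Q / (A * LMTD)
U = 4011 / (431 * 25.1) = 4011 / 10818.1 = 0.3708

0.3708 kW/(m^2*K)


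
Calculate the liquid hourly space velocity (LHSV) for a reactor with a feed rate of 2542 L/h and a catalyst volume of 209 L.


LHSV = volumetric feed rate / catalyst volume
= 2542 L/h / 209 L
= 12.16 h^-1

12.16 h^-1


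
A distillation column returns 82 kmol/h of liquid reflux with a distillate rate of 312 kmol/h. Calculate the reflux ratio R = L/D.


Reflux ratio definition: R = L / D (liquid returned / distillate withdrawn)
L = 82 kmol/h, D = 312 kmol/h
R = 82 / 312 = 0.2628

0.2628


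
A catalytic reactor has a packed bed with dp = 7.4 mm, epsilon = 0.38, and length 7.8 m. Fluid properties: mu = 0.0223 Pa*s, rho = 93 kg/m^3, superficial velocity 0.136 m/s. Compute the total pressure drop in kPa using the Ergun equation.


dp = 7.4 mm = 0.0074 m
Viscous term = 150*0.0223*0.136*(1-0.38)^2 / (0.0074^2*0.38^3) = 58197.5
Inertial term = 1.75*93*0.136^2*(1-0.38) / (0.0074*0.38^3) = 4596.3
dP/L = 58197.5 + 4596.3 = 62793.8 Pa/m
dP = 62793.8 * 7.8 / 1000 = 489.8 kPa

489.8 kPa


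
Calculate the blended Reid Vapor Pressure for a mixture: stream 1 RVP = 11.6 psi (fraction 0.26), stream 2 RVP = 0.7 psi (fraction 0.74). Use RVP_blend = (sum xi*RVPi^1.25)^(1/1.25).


Chevron index: RVP_blend = (sum xi*RVPi^1.25)^(1/1.25)
RVP^1.25 terms: 0.26 * 11.6^1.25 + 0.74 * 0.7^1.25 = 6.03984
RVP_blend = 6.03984^(1/1.25) = 4.215

4.215 psi


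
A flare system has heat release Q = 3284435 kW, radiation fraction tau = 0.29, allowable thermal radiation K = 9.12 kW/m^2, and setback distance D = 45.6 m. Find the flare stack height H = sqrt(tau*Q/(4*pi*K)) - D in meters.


tau*Q/(4*pi*K) = 0.29 * 3284435 / (4 * pi * 9.12) = 8311.01
sqrt(8311.01) = 91.1647
H = 91.1647 - 45.6 = 45.56

45.56 m


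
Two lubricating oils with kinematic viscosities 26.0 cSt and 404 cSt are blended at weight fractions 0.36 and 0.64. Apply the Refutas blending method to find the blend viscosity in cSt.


Refutas method: VBN_i = 14.534*ln(ln(visc_i + 0.8)) + 10.975, blended linearly by mass fraction; since VBN is linear in VBI_i = ln(ln(visc_i + 0.8)) and the fractions sum to 1, blend VBI directly: visc = exp(exp(VBI_blend)) - 0.8
VBI_1 = ln(ln(26.0 + 0.8)) = 1.1904
VBI_2 = ln(ln(404 + 0.8)) = 1.79232
VBI_blend = 0.36 * 1.1904 + 0.64 * 1.79232 = 1.57563
visc_blend = exp(exp(1.57563)) - 0.8 = 124.9

124.9 cSt


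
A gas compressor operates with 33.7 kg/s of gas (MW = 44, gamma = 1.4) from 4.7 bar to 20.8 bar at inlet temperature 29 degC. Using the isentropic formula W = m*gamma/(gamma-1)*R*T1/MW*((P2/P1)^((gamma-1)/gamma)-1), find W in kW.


Isentropic work: W = m*(gamma/(gamma-1))*(R*T1/MW)*((P2/P1)^((gamma-1)/gamma) - 1)
T1 = 29 + 273.15 = 302.15 K
Pressure ratio = 20.8 / 4.7 = 4.42553
Exponent = (1.4 - 1)/1.4 = 0.285714
(P2/P1)^exp - 1 = 4.42553^0.285714 - 1 = 0.529542
W = 33.7 * 1.4 / 0.4 * 8.314 * 302.15 / 44 * 0.529542 = 3566

3566 kW


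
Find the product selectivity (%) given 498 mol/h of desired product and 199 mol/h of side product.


Selectivity = desired / (desired + undesired) * 100
Total products = 498 + 199 = 697 mol/h
S = 498 / 697 * 100
= 0.7145 * 100
= 71.45 %

71.45 %


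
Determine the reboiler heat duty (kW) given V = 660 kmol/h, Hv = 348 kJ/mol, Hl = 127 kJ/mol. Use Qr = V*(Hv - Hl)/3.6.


Qr = 660 * (348 - 127) / 3.6 = 660 * 221 / 3.6 = 40520

40520 kW


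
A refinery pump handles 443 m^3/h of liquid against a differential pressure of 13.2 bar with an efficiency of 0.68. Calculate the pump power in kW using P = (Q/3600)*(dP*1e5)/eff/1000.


Q = 443 / 3600 = 0.123056 m^3/s
P = 0.123056 * (13.2 * 1e5) / 0.68 / 1000 = 238.9

238.9 kW


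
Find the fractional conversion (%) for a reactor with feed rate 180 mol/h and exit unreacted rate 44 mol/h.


X = (F_in - F_out) / F_in * 100
Moles reacted = 180 - 44 = 136
X = 136 / 180 * 100
= 0.7556 * 100
= 75.56 %

75.56 %


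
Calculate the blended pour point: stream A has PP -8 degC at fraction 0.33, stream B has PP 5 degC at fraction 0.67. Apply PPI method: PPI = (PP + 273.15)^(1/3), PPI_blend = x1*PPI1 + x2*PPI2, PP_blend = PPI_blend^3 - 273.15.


PPI_1 = (-8 + 273.15)^(1/3) = 6.42437
PPI_2 = (5 + 273.15)^(1/3) = 6.527693
PPI_blend = 0.33 * 6.42437 + 0.67 * 6.527693 = 6.493596
PP_blend = 6.493596^3 - 273.15 = 273.8141 - 273.15 = 0.66

0.66 degC


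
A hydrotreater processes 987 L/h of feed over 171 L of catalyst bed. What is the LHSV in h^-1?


LHSV = volumetric feed rate / catalyst volume
= 987 L/h / 171 L
= 5.772 h^-1

5.772 h^-1


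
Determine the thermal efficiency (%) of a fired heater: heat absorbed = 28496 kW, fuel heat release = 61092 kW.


Furnace efficiency = Q_absorbed / Q_fuel * 100
= 28496 / 61092 * 100 = 46.64

46.64 %


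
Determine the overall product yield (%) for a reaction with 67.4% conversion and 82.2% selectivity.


Overall yield = conversion (%) * selectivity (%) / 100
Conversion = 67.4%, Selectivity = 82.2%
Y = 67.4 * 82.2 / 100
= 55.4028 %

55.4028 %


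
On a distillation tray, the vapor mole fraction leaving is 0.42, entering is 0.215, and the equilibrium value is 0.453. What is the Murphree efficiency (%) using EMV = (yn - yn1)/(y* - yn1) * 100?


Murphree vapor efficiency: EMV = (y_n - y_(n-1)) / (y*_n - y_(n-1)) * 100
EMV = (0.42 - 0.215) / (0.453 - 0.215) * 100 = 0.205 / 0.238 * 100 = 86.13

86.13 %


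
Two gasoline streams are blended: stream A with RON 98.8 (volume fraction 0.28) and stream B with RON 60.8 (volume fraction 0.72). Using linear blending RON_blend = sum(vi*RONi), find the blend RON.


Linear blending: RON_blend = sum(vi * RONi)
Contribution 1: 0.28 * 98.8 = 27.664
Contribution 2: 0.72 * 60.8 = 43.776
RON_blend = 27.664 + 43.776 = 71.44

71.44
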